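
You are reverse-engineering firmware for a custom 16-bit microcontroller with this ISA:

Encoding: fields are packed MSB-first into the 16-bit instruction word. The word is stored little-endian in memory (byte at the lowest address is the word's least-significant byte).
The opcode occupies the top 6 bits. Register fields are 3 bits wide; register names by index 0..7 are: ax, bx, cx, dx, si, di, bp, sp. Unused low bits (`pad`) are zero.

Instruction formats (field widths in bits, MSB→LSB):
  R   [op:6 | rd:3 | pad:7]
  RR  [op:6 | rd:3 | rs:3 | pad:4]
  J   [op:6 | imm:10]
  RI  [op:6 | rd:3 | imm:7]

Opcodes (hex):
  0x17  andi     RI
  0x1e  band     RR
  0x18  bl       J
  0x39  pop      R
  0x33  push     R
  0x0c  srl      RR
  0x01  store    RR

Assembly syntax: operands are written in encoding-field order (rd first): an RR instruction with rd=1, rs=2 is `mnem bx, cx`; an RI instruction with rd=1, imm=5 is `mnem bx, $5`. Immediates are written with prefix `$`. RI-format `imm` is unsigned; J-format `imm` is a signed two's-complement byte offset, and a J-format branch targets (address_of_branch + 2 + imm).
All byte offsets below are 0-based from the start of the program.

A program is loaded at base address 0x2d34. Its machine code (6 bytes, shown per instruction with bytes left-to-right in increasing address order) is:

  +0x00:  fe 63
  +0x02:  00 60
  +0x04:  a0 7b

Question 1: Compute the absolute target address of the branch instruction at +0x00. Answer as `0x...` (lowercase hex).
0x2d34

off 0x00: read fe 63 as little → 0x63fe
  op=0x63fe>>10=0x18 ⇒ bl (J)
  imm: (w>>0)&0x3ff=0x3fe (s10→-2) → $-2
  target = base 0x2d34 + off 0x00 + 2 + imm -2 = 0x2d34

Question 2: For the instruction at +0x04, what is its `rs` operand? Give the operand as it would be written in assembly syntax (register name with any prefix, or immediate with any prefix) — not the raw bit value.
cx

off 0x04: read a0 7b as little → 0x7ba0
  op=0x7ba0>>10=0x1e ⇒ band (RR)
  rd@[9:7]=0x7 ⇒ sp
  rs@[6:4]=0x2 ⇒ cx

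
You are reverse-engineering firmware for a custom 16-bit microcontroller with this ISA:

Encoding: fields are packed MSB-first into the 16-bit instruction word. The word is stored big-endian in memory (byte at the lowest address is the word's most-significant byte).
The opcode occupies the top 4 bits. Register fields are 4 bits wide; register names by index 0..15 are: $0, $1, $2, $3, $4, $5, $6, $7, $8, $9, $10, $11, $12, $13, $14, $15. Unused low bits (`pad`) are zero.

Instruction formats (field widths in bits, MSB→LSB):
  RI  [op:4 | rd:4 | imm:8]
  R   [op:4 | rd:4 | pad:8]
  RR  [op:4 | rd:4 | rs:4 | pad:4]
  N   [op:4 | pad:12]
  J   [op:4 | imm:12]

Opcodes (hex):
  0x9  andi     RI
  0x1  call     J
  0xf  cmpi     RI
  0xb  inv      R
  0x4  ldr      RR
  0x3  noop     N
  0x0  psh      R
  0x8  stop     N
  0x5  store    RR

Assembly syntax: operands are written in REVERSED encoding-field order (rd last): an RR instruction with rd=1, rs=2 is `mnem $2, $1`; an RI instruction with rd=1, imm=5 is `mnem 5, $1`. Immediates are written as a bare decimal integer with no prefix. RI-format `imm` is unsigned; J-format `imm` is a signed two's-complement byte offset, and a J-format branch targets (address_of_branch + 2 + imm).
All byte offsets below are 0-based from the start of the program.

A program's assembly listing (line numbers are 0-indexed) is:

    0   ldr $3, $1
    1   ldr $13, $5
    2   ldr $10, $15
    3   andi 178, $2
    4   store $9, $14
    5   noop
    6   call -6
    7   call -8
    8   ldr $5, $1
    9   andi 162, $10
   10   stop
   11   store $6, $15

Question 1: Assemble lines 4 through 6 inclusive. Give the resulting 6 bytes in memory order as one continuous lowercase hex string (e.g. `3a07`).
5e9030001ffa

L4: store op=0x5:4|rd=14:4|rs=9:4|pad=0:4 ⇒ 0x5e90 ⇒ big 5e 90
L5: noop op=0x3:4|pad=0:12 ⇒ 0x3000 ⇒ big 30 00
L6: call op=0x1:4|imm=-6:12 ⇒ 0x1ffa ⇒ big 1f fa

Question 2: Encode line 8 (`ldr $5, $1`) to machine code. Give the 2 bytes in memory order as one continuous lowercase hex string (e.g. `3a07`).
L8: ldr op=0x4:4|rd=1:4|rs=5:4|pad=0:4 ⇒ 0x4150 ⇒ big 41 50

4150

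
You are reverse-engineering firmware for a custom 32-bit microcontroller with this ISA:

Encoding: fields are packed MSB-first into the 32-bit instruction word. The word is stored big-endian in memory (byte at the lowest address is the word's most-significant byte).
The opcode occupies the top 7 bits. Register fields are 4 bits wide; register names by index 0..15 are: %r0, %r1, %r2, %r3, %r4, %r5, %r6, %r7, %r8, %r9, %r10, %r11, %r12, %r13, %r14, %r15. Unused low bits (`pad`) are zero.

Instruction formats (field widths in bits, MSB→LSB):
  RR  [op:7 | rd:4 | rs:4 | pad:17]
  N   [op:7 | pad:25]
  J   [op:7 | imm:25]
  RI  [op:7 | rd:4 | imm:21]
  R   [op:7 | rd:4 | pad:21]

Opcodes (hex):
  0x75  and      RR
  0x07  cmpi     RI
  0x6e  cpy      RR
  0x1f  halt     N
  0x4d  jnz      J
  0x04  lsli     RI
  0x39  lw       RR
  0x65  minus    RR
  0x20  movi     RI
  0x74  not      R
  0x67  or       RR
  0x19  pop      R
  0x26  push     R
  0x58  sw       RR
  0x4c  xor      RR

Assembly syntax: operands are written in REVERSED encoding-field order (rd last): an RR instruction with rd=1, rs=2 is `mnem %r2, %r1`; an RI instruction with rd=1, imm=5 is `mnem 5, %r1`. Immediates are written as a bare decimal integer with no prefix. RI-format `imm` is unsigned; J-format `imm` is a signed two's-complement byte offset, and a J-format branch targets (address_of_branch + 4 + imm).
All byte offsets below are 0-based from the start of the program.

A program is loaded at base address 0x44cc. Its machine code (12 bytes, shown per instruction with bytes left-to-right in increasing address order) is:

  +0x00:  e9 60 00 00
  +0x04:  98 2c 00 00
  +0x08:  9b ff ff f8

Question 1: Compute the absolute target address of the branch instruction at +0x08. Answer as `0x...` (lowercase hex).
0x44d0

[08] 9b ff ff f8 → 0x9bfffff8
  op=0x9bfffff8>>25=0x4d ⇒ jnz (J)
  imm@[24:0]=0x1fffff8 (s25→-8) ⇒ -8
  target = base 0x44cc + off 0x08 + 4 + imm -8 = 0x44d0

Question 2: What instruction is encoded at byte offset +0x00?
not %r11

[00] e9 60 00 00 → 0xe9600000
  top 7b → 0x74 → not [R]
  [24:21] rd=11 = %r11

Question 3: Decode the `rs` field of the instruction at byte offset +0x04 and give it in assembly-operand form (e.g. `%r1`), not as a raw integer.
@+04  big-endian(98 2c 00 00) = 0x982c0000
  opcode bits[31:25]=0x4c: xor/RR
  rd@[24:21]=0x1 ⇒ %r1
  rs@[20:17]=0x6 ⇒ %r6

%r6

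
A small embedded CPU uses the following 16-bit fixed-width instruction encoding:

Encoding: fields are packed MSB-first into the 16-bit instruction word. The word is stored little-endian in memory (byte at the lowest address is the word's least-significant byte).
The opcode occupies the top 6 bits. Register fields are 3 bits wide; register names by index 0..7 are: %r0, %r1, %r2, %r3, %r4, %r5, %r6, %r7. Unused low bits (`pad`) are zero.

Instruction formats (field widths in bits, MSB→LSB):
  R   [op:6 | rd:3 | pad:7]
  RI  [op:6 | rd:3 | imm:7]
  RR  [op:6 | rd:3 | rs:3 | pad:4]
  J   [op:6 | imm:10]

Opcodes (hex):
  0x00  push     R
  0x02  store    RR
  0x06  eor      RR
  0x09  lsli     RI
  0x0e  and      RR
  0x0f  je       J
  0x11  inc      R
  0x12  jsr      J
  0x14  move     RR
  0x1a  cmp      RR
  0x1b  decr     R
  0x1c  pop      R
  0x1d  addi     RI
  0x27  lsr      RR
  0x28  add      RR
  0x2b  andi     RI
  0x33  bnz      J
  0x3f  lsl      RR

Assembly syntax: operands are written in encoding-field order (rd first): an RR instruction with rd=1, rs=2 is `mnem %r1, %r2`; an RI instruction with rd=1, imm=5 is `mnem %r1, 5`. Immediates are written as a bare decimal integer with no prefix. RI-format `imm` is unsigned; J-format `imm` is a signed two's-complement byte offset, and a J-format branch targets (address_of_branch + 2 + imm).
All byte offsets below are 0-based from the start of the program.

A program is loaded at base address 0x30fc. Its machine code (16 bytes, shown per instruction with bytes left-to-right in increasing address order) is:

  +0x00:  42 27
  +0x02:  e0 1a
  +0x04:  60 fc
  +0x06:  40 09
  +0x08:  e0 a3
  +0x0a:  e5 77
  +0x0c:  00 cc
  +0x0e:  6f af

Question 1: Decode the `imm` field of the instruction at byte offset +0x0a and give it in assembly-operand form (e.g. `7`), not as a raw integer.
101

+0x0a: e5 77 ⇒ word 0x77e5 (little)
  op=0x77e5>>10=0x1d ⇒ addi (RI)
  rd: (w>>7)&0x7=0x7 → %r7
  imm: (w>>0)&0x7f=0x65 → 101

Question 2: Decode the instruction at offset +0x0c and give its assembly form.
bnz 0

@+0c  little-endian(00 cc) = 0xcc00
  op=0xcc00>>10=0x33 ⇒ bnz (J)
  [9:0] imm=0 = 0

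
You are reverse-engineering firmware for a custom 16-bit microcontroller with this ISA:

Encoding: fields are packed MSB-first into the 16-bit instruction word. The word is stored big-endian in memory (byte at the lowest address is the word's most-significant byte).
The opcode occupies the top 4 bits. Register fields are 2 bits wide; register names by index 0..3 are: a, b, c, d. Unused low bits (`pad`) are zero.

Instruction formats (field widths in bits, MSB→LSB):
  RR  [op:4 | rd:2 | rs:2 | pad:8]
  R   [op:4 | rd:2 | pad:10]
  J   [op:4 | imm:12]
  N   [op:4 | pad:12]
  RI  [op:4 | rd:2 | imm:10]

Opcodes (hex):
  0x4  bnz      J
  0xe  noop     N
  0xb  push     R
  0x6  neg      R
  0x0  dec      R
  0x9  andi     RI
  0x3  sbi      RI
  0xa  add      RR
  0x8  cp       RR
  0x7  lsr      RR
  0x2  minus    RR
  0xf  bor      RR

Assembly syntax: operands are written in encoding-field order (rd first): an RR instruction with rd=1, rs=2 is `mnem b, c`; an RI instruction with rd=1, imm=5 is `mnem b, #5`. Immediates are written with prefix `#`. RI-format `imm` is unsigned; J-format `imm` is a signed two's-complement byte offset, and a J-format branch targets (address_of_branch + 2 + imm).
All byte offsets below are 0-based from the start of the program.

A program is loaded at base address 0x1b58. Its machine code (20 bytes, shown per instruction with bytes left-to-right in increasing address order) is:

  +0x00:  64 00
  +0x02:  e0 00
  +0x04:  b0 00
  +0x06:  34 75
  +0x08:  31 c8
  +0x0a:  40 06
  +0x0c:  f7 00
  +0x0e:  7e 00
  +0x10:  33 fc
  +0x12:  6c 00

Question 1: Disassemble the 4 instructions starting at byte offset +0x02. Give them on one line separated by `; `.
noop; push a; sbi b, #117; sbi a, #456

@+02  big-endian(e0 00) = 0xe000
  op=0xe000>>12=0xe ⇒ noop (N)
@+04  big-endian(b0 00) = 0xb000
  op=0xb000>>12=0xb ⇒ push (R)
  rd@[11:10]=0x0 ⇒ a
@+06  big-endian(34 75) = 0x3475
  op=0x3475>>12=0x3 ⇒ sbi (RI)
  rd@[11:10]=0x1 ⇒ b
  imm@[9:0]=0x75 ⇒ #117
@+08  big-endian(31 c8) = 0x31c8
  op=0x31c8>>12=0x3 ⇒ sbi (RI)
  rd@[11:10]=0x0 ⇒ a
  imm@[9:0]=0x1c8 ⇒ #456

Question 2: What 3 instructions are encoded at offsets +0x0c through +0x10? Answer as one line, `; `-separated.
[0c] f7 00 → 0xf700
  opcode bits[15:12]=0xf: bor/RR
  rd@[11:10]=0x1 ⇒ b
  rs@[9:8]=0x3 ⇒ d
[0e] 7e 00 → 0x7e00
  opcode bits[15:12]=0x7: lsr/RR
  rd@[11:10]=0x3 ⇒ d
  rs@[9:8]=0x2 ⇒ c
[10] 33 fc → 0x33fc
  opcode bits[15:12]=0x3: sbi/RI
  rd@[11:10]=0x0 ⇒ a
  imm@[9:0]=0x3fc ⇒ #1020

bor b, d; lsr d, c; sbi a, #1020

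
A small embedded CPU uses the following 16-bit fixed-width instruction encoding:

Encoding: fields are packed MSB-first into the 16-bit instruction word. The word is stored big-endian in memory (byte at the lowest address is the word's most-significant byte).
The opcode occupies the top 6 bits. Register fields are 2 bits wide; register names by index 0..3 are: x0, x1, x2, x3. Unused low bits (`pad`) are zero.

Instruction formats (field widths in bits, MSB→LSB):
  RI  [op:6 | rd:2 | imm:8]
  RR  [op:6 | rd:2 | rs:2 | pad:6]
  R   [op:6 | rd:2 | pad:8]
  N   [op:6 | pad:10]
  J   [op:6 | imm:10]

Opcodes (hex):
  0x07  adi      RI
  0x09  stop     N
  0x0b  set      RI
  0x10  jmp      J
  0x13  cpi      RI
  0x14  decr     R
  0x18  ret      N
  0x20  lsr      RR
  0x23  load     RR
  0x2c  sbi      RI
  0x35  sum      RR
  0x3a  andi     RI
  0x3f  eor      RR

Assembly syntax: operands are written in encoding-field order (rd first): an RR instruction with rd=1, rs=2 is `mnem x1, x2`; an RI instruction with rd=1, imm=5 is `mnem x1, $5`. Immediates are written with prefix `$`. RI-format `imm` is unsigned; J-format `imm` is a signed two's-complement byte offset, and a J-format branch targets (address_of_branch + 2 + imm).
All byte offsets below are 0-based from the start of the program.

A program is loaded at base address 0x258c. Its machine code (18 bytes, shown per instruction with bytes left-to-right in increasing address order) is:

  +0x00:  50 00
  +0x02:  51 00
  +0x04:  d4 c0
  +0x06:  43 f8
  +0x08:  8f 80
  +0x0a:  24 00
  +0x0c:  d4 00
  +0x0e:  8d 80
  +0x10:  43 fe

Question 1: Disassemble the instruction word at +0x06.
+0x06: 43 f8 ⇒ word 0x43f8 (big)
  top 6b → 0x10 → jmp [J]
  imm: (w>>0)&0x3ff=0x3f8 (s10→-8) → $-8

jmp $-8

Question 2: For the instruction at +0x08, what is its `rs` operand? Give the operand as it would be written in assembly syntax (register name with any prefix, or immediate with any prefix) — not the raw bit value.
off 0x08: read 8f 80 as big → 0x8f80
  top 6b → 0x23 → load [RR]
  [9:8] rd=3 = x3
  [7:6] rs=2 = x2

x2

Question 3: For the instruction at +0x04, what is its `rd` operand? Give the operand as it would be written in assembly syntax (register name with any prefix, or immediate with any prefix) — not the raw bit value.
x0

@+04  big-endian(d4 c0) = 0xd4c0
  opcode bits[15:10]=0x35: sum/RR
  [9:8] rd=0 = x0
  [7:6] rs=3 = x3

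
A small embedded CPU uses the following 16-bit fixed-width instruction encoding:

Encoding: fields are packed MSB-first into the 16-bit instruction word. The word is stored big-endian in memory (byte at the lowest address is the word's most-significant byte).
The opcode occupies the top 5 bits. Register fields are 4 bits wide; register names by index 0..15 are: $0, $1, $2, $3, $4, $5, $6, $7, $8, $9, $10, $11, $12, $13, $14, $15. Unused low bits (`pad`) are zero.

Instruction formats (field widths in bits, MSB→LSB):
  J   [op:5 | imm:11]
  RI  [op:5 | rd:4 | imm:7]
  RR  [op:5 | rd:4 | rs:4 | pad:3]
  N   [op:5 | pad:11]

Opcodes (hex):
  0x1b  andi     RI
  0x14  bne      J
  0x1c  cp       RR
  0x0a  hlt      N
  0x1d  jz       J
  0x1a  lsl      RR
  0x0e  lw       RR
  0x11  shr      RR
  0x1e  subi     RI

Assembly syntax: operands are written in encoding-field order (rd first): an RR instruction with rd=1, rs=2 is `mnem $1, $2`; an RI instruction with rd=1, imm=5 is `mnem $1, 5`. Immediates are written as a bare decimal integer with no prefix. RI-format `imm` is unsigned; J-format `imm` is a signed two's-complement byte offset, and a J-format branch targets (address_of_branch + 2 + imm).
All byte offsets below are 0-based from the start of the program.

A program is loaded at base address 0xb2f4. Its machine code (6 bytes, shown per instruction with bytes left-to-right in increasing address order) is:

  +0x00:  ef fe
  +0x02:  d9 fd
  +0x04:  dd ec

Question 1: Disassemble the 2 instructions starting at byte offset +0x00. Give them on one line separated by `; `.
[00] ef fe → 0xeffe
  top 5b → 0x1d → jz [J]
  imm@[10:0]=0x7fe (s11→-2) ⇒ -2
[02] d9 fd → 0xd9fd
  top 5b → 0x1b → andi [RI]
  rd@[10:7]=0x3 ⇒ $3
  imm@[6:0]=0x7d ⇒ 125

jz -2; andi $3, 125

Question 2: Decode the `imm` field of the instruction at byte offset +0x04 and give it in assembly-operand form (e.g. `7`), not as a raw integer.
@+04  big-endian(dd ec) = 0xddec
  op=0xddec>>11=0x1b ⇒ andi (RI)
  rd: (w>>7)&0xf=0xb → $11
  imm: (w>>0)&0x7f=0x6c → 108

108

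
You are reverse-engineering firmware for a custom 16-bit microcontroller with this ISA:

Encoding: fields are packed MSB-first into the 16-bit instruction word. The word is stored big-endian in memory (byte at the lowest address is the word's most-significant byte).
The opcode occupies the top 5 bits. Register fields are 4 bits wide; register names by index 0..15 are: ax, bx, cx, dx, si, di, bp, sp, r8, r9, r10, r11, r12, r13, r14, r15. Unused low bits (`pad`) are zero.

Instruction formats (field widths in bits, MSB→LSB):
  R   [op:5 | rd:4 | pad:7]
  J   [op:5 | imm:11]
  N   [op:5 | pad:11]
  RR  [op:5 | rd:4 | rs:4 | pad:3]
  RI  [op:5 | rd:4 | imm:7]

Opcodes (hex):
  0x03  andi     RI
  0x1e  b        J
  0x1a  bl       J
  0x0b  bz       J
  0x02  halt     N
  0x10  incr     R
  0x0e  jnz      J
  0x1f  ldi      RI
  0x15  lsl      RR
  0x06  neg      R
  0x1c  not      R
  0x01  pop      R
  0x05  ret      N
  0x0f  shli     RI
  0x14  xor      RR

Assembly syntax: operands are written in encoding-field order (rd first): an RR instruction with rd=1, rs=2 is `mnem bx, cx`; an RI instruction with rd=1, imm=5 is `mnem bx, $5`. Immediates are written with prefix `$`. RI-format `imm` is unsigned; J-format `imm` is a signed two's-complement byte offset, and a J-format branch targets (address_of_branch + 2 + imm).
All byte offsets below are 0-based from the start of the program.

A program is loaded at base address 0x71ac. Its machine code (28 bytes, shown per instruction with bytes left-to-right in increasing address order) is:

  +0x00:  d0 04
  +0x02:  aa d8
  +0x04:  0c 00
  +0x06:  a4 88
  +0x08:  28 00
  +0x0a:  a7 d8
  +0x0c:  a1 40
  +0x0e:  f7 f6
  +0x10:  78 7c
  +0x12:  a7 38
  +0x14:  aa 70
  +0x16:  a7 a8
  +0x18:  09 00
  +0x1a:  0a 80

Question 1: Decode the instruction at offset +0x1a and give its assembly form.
pop di

[1a] 0a 80 → 0x0a80
  opcode bits[15:11]=0x1: pop/R
  [10:7] rd=5 = di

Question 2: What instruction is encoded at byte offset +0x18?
@+18  big-endian(09 00) = 0x0900
  op=0x0900>>11=0x1 ⇒ pop (R)
  rd@[10:7]=0x2 ⇒ cx

pop cx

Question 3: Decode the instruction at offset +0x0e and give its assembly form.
+0x0e: f7 f6 ⇒ word 0xf7f6 (big)
  op=0xf7f6>>11=0x1e ⇒ b (J)
  imm@[10:0]=0x7f6 (s11→-10) ⇒ $-10

b $-10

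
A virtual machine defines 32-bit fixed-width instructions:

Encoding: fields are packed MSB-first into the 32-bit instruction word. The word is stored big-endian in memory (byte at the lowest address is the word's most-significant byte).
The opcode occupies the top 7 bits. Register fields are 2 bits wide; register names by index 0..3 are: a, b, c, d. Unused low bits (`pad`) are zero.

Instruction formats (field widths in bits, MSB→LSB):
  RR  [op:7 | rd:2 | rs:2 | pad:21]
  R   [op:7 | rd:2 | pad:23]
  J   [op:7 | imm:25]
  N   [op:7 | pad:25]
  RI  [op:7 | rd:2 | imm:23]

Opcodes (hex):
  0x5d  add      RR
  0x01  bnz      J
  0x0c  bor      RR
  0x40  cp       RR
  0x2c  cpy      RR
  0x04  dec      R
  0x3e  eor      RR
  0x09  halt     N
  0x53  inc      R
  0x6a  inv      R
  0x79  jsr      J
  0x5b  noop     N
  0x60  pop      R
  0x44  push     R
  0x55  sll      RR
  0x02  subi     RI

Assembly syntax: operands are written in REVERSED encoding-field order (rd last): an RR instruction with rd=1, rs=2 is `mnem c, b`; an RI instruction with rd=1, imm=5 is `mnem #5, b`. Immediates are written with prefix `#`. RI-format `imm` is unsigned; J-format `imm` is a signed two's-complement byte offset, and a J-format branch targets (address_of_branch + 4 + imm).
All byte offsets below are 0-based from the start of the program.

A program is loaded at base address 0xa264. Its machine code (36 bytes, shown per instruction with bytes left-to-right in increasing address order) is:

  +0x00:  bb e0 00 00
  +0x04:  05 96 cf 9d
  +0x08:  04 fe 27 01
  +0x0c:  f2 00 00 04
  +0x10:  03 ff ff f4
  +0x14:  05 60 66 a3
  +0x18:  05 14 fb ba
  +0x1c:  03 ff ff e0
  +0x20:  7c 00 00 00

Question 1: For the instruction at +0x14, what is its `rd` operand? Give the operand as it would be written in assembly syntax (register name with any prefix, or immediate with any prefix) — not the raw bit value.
c

+0x14: 05 60 66 a3 ⇒ word 0x056066a3 (big)
  top 7b → 0x2 → subi [RI]
  rd@[24:23]=0x2 ⇒ c
  imm@[22:0]=0x6066a3 ⇒ #6317731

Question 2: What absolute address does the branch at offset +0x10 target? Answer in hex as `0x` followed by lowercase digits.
0xa26c

+0x10: 03 ff ff f4 ⇒ word 0x03fffff4 (big)
  op=0x03fffff4>>25=0x1 ⇒ bnz (J)
  imm: (w>>0)&0x1ffffff=0x1fffff4 (s25→-12) → #-12
  target = base 0xa264 + off 0x10 + 4 + imm -12 = 0xa26c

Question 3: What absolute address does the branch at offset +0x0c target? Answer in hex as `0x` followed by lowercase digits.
0xa278

+0x0c: f2 00 00 04 ⇒ word 0xf2000004 (big)
  opcode bits[31:25]=0x79: jsr/J
  [24:0] imm=4 = #4
  target = base 0xa264 + off 0x0c + 4 + imm 4 = 0xa278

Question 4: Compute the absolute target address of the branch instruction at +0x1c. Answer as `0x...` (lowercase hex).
off 0x1c: read 03 ff ff e0 as big → 0x03ffffe0
  opcode bits[31:25]=0x1: bnz/J
  [24:0] imm=33554400 (s25→-32) = #-32
  target = base 0xa264 + off 0x1c + 4 + imm -32 = 0xa264

0xa264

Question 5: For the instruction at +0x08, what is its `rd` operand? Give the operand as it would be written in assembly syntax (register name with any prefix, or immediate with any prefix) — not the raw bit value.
b

off 0x08: read 04 fe 27 01 as big → 0x04fe2701
  op=0x04fe2701>>25=0x2 ⇒ subi (RI)
  rd@[24:23]=0x1 ⇒ b
  imm@[22:0]=0x7e2701 ⇒ #8267521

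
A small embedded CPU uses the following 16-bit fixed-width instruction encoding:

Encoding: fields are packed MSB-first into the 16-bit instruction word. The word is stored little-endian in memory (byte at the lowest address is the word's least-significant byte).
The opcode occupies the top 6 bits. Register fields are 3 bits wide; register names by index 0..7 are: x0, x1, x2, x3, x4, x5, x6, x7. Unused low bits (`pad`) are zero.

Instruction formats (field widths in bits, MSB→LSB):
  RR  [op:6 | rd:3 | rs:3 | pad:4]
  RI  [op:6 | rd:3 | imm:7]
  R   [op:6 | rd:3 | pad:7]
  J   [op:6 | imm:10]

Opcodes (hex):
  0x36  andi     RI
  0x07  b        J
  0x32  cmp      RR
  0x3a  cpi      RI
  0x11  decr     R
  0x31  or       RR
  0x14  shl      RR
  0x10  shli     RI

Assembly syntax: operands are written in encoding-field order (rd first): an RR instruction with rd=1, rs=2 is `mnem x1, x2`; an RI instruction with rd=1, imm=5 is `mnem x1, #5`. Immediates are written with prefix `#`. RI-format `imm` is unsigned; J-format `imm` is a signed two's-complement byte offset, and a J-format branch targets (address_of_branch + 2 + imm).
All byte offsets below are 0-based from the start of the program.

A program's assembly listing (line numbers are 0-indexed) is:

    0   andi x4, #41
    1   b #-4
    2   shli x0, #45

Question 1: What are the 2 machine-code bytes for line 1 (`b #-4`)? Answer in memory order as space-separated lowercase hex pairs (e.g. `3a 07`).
1. b fields op=0x7:6|imm=-4:10 → word 1ffch → fc 1f

fc 1f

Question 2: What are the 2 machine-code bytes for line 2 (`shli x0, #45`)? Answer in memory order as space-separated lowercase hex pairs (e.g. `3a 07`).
2. shli fields op=0x10:6|rd=0:3|imm=45:7 → word 402dh → 2d 40

2d 40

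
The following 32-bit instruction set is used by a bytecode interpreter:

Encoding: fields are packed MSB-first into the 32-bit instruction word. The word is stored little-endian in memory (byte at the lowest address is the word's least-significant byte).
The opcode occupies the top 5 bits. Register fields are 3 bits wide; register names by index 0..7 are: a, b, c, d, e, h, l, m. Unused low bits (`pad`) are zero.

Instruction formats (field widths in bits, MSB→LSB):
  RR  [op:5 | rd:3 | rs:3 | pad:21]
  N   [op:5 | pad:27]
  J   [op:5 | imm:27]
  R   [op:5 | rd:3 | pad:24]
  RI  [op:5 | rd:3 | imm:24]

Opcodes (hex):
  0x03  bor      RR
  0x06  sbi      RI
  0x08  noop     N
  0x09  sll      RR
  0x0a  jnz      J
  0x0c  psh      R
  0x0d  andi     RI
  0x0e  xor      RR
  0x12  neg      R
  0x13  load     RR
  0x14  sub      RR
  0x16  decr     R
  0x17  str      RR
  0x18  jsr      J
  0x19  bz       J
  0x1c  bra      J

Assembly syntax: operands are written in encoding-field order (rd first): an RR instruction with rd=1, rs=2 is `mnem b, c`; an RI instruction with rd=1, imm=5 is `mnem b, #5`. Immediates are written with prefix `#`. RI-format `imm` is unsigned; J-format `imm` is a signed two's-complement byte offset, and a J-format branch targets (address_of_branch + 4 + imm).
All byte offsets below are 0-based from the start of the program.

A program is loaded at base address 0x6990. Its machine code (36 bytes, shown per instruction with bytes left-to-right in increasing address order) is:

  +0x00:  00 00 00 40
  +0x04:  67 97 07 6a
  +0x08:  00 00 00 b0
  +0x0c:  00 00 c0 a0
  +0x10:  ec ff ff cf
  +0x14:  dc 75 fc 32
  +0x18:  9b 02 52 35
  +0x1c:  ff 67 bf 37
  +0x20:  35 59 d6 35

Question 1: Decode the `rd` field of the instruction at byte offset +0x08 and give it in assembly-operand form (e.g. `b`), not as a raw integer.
a

@+08  little-endian(00 00 00 b0) = 0xb0000000
  opcode bits[31:27]=0x16: decr/R
  rd@[26:24]=0x0 ⇒ a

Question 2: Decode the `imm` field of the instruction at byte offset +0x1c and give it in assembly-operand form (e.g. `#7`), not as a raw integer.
+0x1c: ff 67 bf 37 ⇒ word 0x37bf67ff (little)
  op=0x37bf67ff>>27=0x6 ⇒ sbi (RI)
  [26:24] rd=7 = m
  [23:0] imm=12543999 = #12543999

#12543999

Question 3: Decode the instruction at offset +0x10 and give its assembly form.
bz #-20

[10] ec ff ff cf → 0xcfffffec
  top 5b → 0x19 → bz [J]
  imm@[26:0]=0x7ffffec (s27→-20) ⇒ #-20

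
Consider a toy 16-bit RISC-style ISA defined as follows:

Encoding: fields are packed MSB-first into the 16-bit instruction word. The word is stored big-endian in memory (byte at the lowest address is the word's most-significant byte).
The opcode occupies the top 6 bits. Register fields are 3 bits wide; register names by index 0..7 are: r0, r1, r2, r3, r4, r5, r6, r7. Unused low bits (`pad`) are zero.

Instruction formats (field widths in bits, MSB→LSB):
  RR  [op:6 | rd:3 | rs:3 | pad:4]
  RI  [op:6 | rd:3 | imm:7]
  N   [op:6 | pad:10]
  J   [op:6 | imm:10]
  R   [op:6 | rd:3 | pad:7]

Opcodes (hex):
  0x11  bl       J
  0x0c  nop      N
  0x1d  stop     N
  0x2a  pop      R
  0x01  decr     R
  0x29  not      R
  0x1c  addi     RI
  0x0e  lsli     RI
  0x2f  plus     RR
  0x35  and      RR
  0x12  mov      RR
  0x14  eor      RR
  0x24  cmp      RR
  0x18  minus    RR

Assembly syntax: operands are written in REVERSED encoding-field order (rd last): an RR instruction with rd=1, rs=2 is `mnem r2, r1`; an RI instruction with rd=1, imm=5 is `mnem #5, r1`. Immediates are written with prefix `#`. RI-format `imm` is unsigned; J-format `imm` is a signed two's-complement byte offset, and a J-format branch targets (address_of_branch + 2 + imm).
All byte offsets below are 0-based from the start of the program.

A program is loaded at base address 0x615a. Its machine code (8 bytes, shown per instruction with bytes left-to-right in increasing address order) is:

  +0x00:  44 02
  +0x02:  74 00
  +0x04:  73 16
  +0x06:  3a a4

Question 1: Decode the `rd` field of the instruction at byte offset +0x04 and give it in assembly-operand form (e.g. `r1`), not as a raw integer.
off 0x04: read 73 16 as big → 0x7316
  op=0x7316>>10=0x1c ⇒ addi (RI)
  rd: (w>>7)&0x7=0x6 → r6
  imm: (w>>0)&0x7f=0x16 → #22

r6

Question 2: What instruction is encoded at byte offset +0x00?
bl #2

off 0x00: read 44 02 as big → 0x4402
  opcode bits[15:10]=0x11: bl/J
  [9:0] imm=2 = #2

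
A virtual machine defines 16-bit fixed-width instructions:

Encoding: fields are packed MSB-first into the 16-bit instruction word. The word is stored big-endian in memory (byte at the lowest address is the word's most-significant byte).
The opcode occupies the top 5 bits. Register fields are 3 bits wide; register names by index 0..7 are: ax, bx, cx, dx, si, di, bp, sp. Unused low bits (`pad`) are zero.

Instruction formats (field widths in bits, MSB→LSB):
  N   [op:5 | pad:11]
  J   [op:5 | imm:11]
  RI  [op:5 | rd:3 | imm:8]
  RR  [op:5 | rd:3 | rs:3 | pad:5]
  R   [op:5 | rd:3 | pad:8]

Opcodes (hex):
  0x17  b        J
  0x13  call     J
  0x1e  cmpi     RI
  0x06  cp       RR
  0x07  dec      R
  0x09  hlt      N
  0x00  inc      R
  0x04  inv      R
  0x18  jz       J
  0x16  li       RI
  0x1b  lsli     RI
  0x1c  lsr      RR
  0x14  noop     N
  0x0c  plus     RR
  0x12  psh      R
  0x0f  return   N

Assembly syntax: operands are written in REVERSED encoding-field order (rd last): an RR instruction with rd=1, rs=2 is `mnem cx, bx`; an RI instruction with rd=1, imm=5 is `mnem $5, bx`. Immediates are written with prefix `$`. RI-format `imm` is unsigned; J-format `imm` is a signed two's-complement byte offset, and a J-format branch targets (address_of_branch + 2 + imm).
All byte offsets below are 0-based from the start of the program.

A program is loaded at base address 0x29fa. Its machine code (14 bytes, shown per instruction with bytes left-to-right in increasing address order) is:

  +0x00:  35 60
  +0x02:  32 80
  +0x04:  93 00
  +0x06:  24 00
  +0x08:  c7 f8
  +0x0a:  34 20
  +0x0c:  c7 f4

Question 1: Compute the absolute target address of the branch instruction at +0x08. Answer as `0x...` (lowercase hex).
off 0x08: read c7 f8 as big → 0xc7f8
  opcode bits[15:11]=0x18: jz/J
  imm: (w>>0)&0x7ff=0x7f8 (s11→-8) → $-8
  target = base 0x29fa + off 0x08 + 2 + imm -8 = 0x29fc

0x29fc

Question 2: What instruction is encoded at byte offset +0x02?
cp si, cx

+0x02: 32 80 ⇒ word 0x3280 (big)
  top 5b → 0x6 → cp [RR]
  rd@[10:8]=0x2 ⇒ cx
  rs@[7:5]=0x4 ⇒ si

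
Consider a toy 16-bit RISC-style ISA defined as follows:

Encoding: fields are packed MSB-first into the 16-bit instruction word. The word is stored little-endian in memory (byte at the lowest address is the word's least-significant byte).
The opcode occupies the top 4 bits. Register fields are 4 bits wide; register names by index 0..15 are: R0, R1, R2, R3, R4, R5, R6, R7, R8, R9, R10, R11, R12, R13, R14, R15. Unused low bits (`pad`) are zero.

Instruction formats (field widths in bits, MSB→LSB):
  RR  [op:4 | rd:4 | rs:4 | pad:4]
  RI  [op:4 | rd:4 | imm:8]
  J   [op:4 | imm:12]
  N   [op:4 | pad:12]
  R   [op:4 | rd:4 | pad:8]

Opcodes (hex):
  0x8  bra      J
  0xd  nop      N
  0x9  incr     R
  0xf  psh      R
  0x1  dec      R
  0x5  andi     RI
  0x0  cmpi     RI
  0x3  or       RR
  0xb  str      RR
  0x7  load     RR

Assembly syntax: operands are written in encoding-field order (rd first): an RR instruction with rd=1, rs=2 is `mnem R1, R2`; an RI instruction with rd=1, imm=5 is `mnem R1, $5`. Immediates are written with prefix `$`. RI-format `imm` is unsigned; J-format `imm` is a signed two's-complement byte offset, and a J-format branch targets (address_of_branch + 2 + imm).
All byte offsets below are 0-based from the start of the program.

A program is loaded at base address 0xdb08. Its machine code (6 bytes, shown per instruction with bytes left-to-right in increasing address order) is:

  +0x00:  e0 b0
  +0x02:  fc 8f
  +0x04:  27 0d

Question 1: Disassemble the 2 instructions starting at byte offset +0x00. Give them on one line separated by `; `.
str R0, R14; bra $-4

[00] e0 b0 → 0xb0e0
  op=0xb0e0>>12=0xb ⇒ str (RR)
  rd: (w>>8)&0xf=0x0 → R0
  rs: (w>>4)&0xf=0xe → R14
[02] fc 8f → 0x8ffc
  op=0x8ffc>>12=0x8 ⇒ bra (J)
  imm: (w>>0)&0xfff=0xffc (s12→-4) → $-4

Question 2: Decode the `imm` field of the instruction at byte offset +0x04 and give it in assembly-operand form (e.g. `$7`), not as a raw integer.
$39

[04] 27 0d → 0x0d27
  top 4b → 0x0 → cmpi [RI]
  rd: (w>>8)&0xf=0xd → R13
  imm: (w>>0)&0xff=0x27 → $39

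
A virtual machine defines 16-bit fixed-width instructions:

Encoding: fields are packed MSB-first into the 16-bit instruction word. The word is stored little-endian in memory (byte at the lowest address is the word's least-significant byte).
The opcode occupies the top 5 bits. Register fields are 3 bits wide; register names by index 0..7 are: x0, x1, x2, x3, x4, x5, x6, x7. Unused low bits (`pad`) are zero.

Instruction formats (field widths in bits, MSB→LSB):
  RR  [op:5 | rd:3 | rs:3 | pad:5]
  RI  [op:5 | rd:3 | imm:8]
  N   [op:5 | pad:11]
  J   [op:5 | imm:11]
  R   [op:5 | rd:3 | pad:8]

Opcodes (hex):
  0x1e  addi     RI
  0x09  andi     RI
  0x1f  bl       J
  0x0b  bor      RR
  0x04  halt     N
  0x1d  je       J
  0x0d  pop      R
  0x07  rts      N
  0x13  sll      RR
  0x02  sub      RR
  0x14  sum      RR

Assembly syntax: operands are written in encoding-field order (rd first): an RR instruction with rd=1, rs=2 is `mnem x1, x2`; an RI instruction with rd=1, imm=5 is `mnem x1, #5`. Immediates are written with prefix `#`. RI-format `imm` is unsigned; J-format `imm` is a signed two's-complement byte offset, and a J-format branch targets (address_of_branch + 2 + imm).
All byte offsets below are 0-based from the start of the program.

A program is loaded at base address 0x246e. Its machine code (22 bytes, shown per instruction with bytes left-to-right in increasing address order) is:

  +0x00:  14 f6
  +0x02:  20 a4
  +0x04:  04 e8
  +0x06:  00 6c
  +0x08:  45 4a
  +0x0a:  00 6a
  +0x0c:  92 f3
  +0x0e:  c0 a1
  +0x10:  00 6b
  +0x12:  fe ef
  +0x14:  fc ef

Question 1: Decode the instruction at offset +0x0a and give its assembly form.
off 0x0a: read 00 6a as little → 0x6a00
  opcode bits[15:11]=0xd: pop/R
  rd@[10:8]=0x2 ⇒ x2

pop x2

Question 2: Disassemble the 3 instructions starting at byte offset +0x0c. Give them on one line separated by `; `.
addi x3, #146; sum x1, x6; pop x3

@+0c  little-endian(92 f3) = 0xf392
  top 5b → 0x1e → addi [RI]
  rd: (w>>8)&0x7=0x3 → x3
  imm: (w>>0)&0xff=0x92 → #146
@+0e  little-endian(c0 a1) = 0xa1c0
  top 5b → 0x14 → sum [RR]
  rd: (w>>8)&0x7=0x1 → x1
  rs: (w>>5)&0x7=0x6 → x6
@+10  little-endian(00 6b) = 0x6b00
  top 5b → 0xd → pop [R]
  rd: (w>>8)&0x7=0x3 → x3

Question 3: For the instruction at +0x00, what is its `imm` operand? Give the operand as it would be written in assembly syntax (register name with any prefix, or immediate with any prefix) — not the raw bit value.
#20

@+00  little-endian(14 f6) = 0xf614
  op=0xf614>>11=0x1e ⇒ addi (RI)
  rd@[10:8]=0x6 ⇒ x6
  imm@[7:0]=0x14 ⇒ #20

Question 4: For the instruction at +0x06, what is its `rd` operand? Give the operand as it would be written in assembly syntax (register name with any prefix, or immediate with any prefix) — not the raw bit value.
+0x06: 00 6c ⇒ word 0x6c00 (little)
  top 5b → 0xd → pop [R]
  [10:8] rd=4 = x4

x4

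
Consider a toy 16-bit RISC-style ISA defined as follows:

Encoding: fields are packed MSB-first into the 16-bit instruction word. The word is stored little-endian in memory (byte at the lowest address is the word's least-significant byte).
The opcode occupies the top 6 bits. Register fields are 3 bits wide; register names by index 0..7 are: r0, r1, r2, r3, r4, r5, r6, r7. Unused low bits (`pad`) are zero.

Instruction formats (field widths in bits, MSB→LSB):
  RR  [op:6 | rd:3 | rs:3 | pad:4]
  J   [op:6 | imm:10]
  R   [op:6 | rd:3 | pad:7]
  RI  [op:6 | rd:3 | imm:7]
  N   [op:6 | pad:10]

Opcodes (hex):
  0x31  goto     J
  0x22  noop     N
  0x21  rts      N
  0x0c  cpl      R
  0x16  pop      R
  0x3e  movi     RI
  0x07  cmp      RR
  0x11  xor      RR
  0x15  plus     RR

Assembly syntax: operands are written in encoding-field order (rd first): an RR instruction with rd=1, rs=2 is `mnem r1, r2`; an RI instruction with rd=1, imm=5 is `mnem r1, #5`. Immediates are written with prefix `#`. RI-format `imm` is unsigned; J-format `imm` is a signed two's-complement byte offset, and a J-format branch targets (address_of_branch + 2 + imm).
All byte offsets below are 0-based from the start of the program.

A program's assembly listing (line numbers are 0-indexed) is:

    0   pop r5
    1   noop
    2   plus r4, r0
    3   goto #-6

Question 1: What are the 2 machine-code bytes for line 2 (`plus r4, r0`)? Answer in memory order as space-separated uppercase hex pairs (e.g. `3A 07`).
line 2 (plus): pack op=0x15:6|rd=4:3|rs=0:3|pad=0:4 = 0x5600; little→ 00 56

00 56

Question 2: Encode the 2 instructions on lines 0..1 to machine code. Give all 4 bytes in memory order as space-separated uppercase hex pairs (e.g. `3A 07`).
80 5A 00 88

line 0 (pop): pack op=0x16:6|rd=5:3|pad=0:7 = 0x5a80; little→ 80 5a
line 1 (noop): pack op=0x22:6|pad=0:10 = 0x8800; little→ 00 88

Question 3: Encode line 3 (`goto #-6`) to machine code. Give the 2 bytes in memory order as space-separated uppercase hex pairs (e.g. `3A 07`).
FA C7

line 3 (goto): pack op=0x31:6|imm=-6:10 = 0xc7fa; little→ fa c7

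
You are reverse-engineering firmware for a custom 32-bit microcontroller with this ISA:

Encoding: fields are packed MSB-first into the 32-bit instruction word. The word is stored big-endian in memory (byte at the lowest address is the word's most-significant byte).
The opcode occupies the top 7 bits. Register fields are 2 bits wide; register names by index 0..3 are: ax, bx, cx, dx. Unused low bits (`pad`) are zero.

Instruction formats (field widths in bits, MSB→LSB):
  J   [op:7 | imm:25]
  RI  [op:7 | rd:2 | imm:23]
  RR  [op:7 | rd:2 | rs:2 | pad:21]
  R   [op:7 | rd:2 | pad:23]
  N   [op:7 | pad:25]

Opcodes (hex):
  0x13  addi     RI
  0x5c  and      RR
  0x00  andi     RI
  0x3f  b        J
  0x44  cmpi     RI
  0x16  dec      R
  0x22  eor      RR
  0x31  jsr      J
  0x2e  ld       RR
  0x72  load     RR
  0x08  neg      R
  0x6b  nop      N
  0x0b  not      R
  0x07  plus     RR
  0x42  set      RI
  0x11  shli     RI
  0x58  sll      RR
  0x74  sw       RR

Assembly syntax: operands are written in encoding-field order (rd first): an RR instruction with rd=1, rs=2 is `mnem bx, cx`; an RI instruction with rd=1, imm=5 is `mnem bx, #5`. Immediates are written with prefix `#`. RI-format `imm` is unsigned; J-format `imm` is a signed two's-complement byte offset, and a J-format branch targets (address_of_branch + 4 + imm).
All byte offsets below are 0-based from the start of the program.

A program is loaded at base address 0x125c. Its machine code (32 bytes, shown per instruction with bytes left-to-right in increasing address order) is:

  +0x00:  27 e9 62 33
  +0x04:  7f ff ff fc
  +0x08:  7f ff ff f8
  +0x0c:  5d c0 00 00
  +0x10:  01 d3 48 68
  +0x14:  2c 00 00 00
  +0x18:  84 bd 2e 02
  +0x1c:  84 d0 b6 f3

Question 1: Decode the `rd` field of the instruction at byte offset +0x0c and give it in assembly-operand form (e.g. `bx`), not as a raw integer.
[0c] 5d c0 00 00 → 0x5dc00000
  opcode bits[31:25]=0x2e: ld/RR
  [24:23] rd=3 = dx
  [22:21] rs=2 = cx

dx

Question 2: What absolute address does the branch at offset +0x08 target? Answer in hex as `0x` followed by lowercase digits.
0x1260

[08] 7f ff ff f8 → 0x7ffffff8
  opcode bits[31:25]=0x3f: b/J
  imm@[24:0]=0x1fffff8 (s25→-8) ⇒ #-8
  target = base 0x125c + off 0x08 + 4 + imm -8 = 0x1260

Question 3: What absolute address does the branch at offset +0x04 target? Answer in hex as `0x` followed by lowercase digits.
0x1260

+0x04: 7f ff ff fc ⇒ word 0x7ffffffc (big)
  opcode bits[31:25]=0x3f: b/J
  imm@[24:0]=0x1fffffc (s25→-4) ⇒ #-4
  target = base 0x125c + off 0x04 + 4 + imm -4 = 0x1260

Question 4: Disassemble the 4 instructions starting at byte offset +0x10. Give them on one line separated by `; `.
[10] 01 d3 48 68 → 0x01d34868
  op=0x01d34868>>25=0x0 ⇒ andi (RI)
  rd@[24:23]=0x3 ⇒ dx
  imm@[22:0]=0x534868 ⇒ #5458024
[14] 2c 00 00 00 → 0x2c000000
  op=0x2c000000>>25=0x16 ⇒ dec (R)
  rd@[24:23]=0x0 ⇒ ax
[18] 84 bd 2e 02 → 0x84bd2e02
  op=0x84bd2e02>>25=0x42 ⇒ set (RI)
  rd@[24:23]=0x1 ⇒ bx
  imm@[22:0]=0x3d2e02 ⇒ #4009474
[1c] 84 d0 b6 f3 → 0x84d0b6f3
  op=0x84d0b6f3>>25=0x42 ⇒ set (RI)
  rd@[24:23]=0x1 ⇒ bx
  imm@[22:0]=0x50b6f3 ⇒ #5289715

andi dx, #5458024; dec ax; set bx, #4009474; set bx, #5289715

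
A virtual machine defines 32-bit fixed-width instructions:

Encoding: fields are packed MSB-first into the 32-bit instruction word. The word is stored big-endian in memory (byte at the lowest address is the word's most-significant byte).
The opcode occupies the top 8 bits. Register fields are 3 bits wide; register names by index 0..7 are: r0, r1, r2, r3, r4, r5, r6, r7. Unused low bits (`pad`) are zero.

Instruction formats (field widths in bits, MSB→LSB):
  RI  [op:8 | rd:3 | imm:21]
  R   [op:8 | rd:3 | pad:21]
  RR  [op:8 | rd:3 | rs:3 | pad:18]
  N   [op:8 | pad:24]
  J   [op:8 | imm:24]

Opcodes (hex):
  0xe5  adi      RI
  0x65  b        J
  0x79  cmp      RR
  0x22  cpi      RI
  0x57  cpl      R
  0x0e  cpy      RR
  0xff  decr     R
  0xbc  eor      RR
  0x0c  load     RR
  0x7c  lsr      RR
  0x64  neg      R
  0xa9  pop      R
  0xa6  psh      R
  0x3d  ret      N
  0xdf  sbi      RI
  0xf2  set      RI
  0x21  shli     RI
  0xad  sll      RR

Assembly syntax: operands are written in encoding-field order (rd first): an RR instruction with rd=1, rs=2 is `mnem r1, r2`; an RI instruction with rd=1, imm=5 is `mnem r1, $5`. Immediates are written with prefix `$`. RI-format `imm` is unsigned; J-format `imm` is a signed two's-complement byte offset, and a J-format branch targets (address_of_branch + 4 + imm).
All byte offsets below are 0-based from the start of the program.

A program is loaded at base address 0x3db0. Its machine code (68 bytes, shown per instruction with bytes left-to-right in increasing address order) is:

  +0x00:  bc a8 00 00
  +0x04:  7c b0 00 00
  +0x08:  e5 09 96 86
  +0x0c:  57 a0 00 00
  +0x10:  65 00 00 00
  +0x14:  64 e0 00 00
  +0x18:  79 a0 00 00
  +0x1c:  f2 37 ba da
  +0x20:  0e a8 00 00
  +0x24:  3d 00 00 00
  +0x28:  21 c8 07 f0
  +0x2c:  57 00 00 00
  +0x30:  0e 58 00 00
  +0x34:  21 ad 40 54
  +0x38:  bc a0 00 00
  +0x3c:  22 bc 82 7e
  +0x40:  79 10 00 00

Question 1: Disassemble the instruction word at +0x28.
off 0x28: read 21 c8 07 f0 as big → 0x21c807f0
  opcode bits[31:24]=0x21: shli/RI
  [23:21] rd=6 = r6
  [20:0] imm=526320 = $526320

shli r6, $526320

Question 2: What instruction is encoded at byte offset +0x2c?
cpl r0

off 0x2c: read 57 00 00 00 as big → 0x57000000
  top 8b → 0x57 → cpl [R]
  rd: (w>>21)&0x7=0x0 → r0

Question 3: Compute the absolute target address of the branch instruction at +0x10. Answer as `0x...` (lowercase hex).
@+10  big-endian(65 00 00 00) = 0x65000000
  opcode bits[31:24]=0x65: b/J
  imm: (w>>0)&0xffffff=0x0 → $0
  target = base 0x3db0 + off 0x10 + 4 + imm 0 = 0x3dc4

0x3dc4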